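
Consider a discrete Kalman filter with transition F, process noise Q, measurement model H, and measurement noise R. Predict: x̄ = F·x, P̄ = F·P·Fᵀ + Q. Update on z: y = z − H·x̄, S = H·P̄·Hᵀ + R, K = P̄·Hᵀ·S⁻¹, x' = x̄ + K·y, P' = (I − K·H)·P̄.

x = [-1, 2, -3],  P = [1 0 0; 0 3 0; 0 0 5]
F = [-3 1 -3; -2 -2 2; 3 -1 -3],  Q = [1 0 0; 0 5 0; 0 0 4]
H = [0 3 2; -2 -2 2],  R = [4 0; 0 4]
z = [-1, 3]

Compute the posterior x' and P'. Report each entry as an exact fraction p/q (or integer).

x̄ = F·x = [14, -8, 4]
P̄ = F·P·Fᵀ + Q = [58 -30 33; -30 41 -30; 33 -30 61]
y = z − H·x̄ = [15, 7]
S = H·P̄·Hᵀ + R = [257 -14; -14 380]
K = P̄·Hᵀ·S⁻¹ = [-2245/24366 1117/48732; 2849/12183 -2524/12183; 1723/12183 7565/24366]
x' = x̄ + K·y = [622717/48732, -72397/12183, 202109/24366]
P' = (I − K·H)·P̄ = [1353763/24366 -271874/12183 405566/12183; -271874/12183 113048/12183 -163874/12183; 405566/12183 -163874/12183 249257/12183]

x' = [622717/48732, -72397/12183, 202109/24366]
P' = [1353763/24366 -271874/12183 405566/12183; -271874/12183 113048/12183 -163874/12183; 405566/12183 -163874/12183 249257/12183]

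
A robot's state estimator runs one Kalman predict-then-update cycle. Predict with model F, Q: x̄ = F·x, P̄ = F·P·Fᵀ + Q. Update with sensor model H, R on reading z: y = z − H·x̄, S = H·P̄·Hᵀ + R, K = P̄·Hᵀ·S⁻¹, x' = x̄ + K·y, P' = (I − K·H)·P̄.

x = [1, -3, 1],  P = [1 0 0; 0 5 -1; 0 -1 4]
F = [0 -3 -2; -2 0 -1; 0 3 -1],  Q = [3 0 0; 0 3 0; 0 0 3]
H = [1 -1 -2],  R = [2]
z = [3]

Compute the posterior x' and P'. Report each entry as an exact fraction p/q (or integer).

x' = [52/451, -813/451, -271/451]
P' = [10227/451 4555/451 2721/451; 4555/451 4561/451 17/451; 2721/451 17/451 1509/451]

x̄ = F·x = [7, -3, -10]
P̄ = F·P·Fᵀ + Q = [52 5 -34; 5 11 7; -34 7 58]
y = z − H·x̄ = [-27]
S = H·P̄·Hᵀ + R = [451]
K = P̄·Hᵀ·S⁻¹ = [115/451; -20/451; -157/451]
x' = x̄ + K·y = [52/451, -813/451, -271/451]
P' = (I − K·H)·P̄ = [10227/451 4555/451 2721/451; 4555/451 4561/451 17/451; 2721/451 17/451 1509/451]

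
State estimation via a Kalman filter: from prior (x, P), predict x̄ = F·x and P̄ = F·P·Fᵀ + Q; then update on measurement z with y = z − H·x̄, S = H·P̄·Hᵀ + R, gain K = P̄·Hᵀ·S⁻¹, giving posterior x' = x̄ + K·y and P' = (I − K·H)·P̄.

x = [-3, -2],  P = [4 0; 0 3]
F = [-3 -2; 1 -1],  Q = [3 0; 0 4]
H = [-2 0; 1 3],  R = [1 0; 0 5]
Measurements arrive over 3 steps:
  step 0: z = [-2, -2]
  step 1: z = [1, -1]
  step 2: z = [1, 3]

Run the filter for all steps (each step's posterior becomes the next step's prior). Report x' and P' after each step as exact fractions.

step 0: x̄ = F·x = [13, -1]
step 0: P̄ = F·P·Fᵀ + Q = [51 -6; -6 11]
step 0: y = z − H·x̄ = [24, -12]
step 0: S = H·P̄·Hᵀ + R = [205 -66; -66 119]
step 0: K = P̄·Hᵀ·S⁻¹ = [-9960/20039 33/20039; 3210/20039 6327/20039]
step 0: x' = x̄ + K·y = [21071/20039, -18923/20039]
step 0: P' = (I − K·H)·P̄ = [4980/20039 -1605/20039; -1605/20039 11080/20039]
step 1: x̄ = F·x = [-25367/20039, 39994/20039]
step 1: P̄ = F·P·Fᵀ + Q = [129997/20039 5615/20039; 5615/20039 99426/20039]
step 1: y = z − H·x̄ = [-30695/20039, -114654/20039]
step 1: S = H·P̄·Hᵀ + R = [540027/20039 -293684/20039; -293684/20039 1158716/20039]
step 1: K = P̄·Hᵀ·S⁻¹ = [-3220396/6730471 73421/13460942; 951097/6730471 8024969/26921884]
step 1: x' = x̄ + K·y = [-3797136/6730471, 994145/13460942]
step 1: P' = (I − K·H)·P̄ = [1610198/6730471 -951097/13460942; -951097/13460942 14009013/26921884]
step 2: x̄ = F·x = [10397263/6730471, -8588417/13460942]
step 2: P̄ = F·P·Fᵀ + Q = [42985626/6730471 1698364/6730471; 1698364/6730471 131941729/26921884]
step 2: y = z − H·x̄ = [27524997/6730471, 45353551/13460942]
step 2: S = H·P̄·Hᵀ + R = [178672975/6730471 -96161436/6730471; -96161436/6730471 1534788221/26921884]
step 2: K = P̄·Hᵀ·S⁻¹ = [-16856713500/35248215221 192322872/35248215221; 4977828260/35248215221 10494144283/35248215221]
step 2: x' = x̄ + K·y = [-13837777771/35248215221, 33225739548/35248215221]
step 2: P' = (I − K·H)·P̄ = [8428356750/35248215221 -2488914130/35248215221; -2488914130/35248215221 18319878515/35248215221]

step 0: x' = [21071/20039, -18923/20039], P' = [4980/20039 -1605/20039; -1605/20039 11080/20039]
step 1: x' = [-3797136/6730471, 994145/13460942], P' = [1610198/6730471 -951097/13460942; -951097/13460942 14009013/26921884]
step 2: x' = [-13837777771/35248215221, 33225739548/35248215221], P' = [8428356750/35248215221 -2488914130/35248215221; -2488914130/35248215221 18319878515/35248215221]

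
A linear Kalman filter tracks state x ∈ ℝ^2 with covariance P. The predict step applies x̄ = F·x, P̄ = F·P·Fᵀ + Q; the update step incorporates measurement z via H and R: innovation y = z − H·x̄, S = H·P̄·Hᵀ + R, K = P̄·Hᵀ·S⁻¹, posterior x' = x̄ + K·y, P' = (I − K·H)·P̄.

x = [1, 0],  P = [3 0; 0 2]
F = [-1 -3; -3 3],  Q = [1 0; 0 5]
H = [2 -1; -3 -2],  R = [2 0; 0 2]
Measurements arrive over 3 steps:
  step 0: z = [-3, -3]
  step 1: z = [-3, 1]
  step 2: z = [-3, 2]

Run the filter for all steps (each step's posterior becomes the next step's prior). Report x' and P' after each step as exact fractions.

step 0: x̄ = F·x = [-1, -3]
step 0: P̄ = F·P·Fᵀ + Q = [22 -9; -9 50]
step 0: y = z − H·x̄ = [-4, -12]
step 0: S = H·P̄·Hᵀ + R = [176 -23; -23 292]
step 0: K = P̄·Hᵀ·S⁻¹ = [14372/50863 -7229/50863; -21535/50863 -14412/50863]
step 0: x' = x̄ + K·y = [-1137/2677, 5605/2677]
step 0: P' = (I − K·H)·P̄ = [10278/50863 -8188/50863; -8188/50863 26694/50863]
step 1: x̄ = F·x = [-15678/2677, 20226/2677]
step 1: P̄ = F·P·Fᵀ + Q = [252259/50863 -258540/50863; -258540/50863 734447/50863]
step 1: y = z − H·x̄ = [43551/2677, -3905/2677]
step 1: S = H·P̄·Hᵀ + R = [2879369/50863 213880/50863; 213880/50863 2207365/50863]
step 1: K = P̄·Hᵀ·S⁻¹ = [6824662/24812039 -16777991/124060195; -10279769/24812039 -33983742/124060195]
step 1: x' = x̄ + K·y = [-29390617/24812039, 30143961/24812039]
step 1: P' = (I − K·H)·P̄ = [24292746/124060195 -19661128/124060195; -19661128/124060195 63475434/124060195]
step 2: x̄ = F·x = [-61041266/24812039, 178603734/24812039]
step 2: P̄ = F·P·Fᵀ + Q = [601665079/124060195 -616367436/124060195; -616367436/124060195 1764114899/124060195]
step 2: y = z − H·x̄ = [226250149/24812039, 223707748/24812039]
step 2: S = H·P̄·Hᵀ + R = [6884365349/124060195 106921352/24812039; 106921352/24812039 1064631293/24812039]
step 2: K = P̄·Hᵀ·S⁻¹ = [80545329398/293089572583 -39597487835/293089572583; -121352600857/293089572583 -80264189190/293089572583]
step 2: x' = x̄ + K·y = [-343600564804/293089572583, 279506534131/293089572583]
step 2: P' = (I − K·H)·P̄ = [57339470466/293089572583 -46411717864/293089572583; -46411717864/293089572583 149881765986/293089572583]

step 0: x' = [-1137/2677, 5605/2677], P' = [10278/50863 -8188/50863; -8188/50863 26694/50863]
step 1: x' = [-29390617/24812039, 30143961/24812039], P' = [24292746/124060195 -19661128/124060195; -19661128/124060195 63475434/124060195]
step 2: x' = [-343600564804/293089572583, 279506534131/293089572583], P' = [57339470466/293089572583 -46411717864/293089572583; -46411717864/293089572583 149881765986/293089572583]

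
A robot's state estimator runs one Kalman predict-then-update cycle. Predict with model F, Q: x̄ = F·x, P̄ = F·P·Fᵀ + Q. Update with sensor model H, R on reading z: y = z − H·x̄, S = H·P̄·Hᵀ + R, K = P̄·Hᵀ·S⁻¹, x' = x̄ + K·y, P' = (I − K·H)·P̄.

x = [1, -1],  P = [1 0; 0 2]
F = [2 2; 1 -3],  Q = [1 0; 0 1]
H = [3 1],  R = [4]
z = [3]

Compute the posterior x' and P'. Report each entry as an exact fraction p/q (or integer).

x̄ = F·x = [0, 4]
P̄ = F·P·Fᵀ + Q = [13 -10; -10 20]
y = z − H·x̄ = [-1]
S = H·P̄·Hᵀ + R = [81]
K = P̄·Hᵀ·S⁻¹ = [29/81; -10/81]
x' = x̄ + K·y = [-29/81, 334/81]
P' = (I − K·H)·P̄ = [212/81 -520/81; -520/81 1520/81]

x' = [-29/81, 334/81]
P' = [212/81 -520/81; -520/81 1520/81]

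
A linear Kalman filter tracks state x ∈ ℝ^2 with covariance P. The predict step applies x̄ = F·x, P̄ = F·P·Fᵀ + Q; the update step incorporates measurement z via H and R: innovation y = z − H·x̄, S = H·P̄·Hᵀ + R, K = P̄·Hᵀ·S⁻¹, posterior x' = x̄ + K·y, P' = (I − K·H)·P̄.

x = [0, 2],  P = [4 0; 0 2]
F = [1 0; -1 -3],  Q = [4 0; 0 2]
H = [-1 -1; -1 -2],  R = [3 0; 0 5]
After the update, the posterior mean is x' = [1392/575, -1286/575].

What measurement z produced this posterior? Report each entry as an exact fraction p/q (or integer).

z = [-2, 3]

x̄ = F·x = [0, -6]
P̄ = F·P·Fᵀ + Q = [8 -4; -4 24]
S = H·P̄·Hᵀ + R = [27 44; 44 93]
K = P̄·Hᵀ·S⁻¹ = [-372/575 176/575; 76/575 -308/575]
x' − x̄ = [1392/575, 2164/575] = K·y
y = (KᵀK)⁻¹·Kᵀ·(x' − x̄) = [-8, -9]
z = y + H·x̄ = [-8, -9] + [6, 12] = [-2, 3]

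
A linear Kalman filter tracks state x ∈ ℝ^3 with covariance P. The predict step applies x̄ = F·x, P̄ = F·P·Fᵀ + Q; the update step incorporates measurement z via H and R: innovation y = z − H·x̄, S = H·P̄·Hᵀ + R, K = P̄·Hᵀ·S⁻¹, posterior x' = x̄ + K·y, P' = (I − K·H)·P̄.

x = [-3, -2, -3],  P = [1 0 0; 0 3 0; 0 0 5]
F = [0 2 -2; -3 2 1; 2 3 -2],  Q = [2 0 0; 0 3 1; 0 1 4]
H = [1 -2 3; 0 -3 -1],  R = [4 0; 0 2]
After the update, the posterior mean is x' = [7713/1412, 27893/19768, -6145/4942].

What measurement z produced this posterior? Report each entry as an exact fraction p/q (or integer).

x̄ = F·x = [2, 2, -6]
P̄ = F·P·Fᵀ + Q = [34 2 38; 2 29 3; 38 3 55]
S = H·P̄·Hᵀ + R = [833 -56; -56 336]
K = P̄·Hᵀ·S⁻¹ = [410/2471 -1021/9884; -186/2471 -5543/19768; 559/2471 -755/4942]
x' − x̄ = [4889/1412, -11643/19768, 23507/4942] = K·y
y = (KᵀK)⁻¹·Kᵀ·(x' − x̄) = [19, -3]
z = y + H·x̄ = [19, -3] + [-20, 0] = [-1, -3]

z = [-1, -3]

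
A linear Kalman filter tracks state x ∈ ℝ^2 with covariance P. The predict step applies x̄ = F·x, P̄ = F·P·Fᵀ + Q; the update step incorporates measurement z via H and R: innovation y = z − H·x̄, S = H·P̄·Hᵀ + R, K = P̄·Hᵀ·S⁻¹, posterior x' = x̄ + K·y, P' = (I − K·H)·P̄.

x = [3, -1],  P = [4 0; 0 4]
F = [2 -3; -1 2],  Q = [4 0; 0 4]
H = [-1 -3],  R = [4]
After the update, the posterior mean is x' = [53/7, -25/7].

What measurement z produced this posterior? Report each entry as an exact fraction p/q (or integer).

x̄ = F·x = [9, -5]
P̄ = F·P·Fᵀ + Q = [56 -32; -32 24]
S = H·P̄·Hᵀ + R = [84]
K = P̄·Hᵀ·S⁻¹ = [10/21; -10/21]
x' − x̄ = [-10/7, 10/7] = K·y
y = (KᵀK)⁻¹·Kᵀ·(x' − x̄) = [-3]
z = y + H·x̄ = [-3] + [6] = [3]

z = [3]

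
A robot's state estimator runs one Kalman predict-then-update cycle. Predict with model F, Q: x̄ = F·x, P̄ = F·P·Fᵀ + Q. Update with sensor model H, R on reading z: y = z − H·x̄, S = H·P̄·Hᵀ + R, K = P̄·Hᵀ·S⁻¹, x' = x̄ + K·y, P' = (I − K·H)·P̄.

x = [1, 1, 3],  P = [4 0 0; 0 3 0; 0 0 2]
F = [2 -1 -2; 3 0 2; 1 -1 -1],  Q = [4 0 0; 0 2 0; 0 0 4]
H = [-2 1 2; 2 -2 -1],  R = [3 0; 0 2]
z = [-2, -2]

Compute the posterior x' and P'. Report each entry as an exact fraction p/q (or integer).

x' = [-934/425, 1613/2975, -9874/2975]
P' = [11304/425 7796/425 7142/425; 7796/425 40678/2975 31956/2975; 7142/425 31956/2975 35162/2975]

x̄ = F·x = [-5, 9, -3]
P̄ = F·P·Fᵀ + Q = [31 16 15; 16 46 8; 15 8 13]
y = z − H·x̄ = [-15, 23]
S = H·P̄·Hᵀ + R = [73 -96; -96 167]
K = P̄·Hᵀ·S⁻¹ = [-176/425 -63/425; -1518/2975 -2084/2975; 764/2975 457/2975]
x' = x̄ + K·y = [-934/425, 1613/2975, -9874/2975]
P' = (I − K·H)·P̄ = [11304/425 7796/425 7142/425; 7796/425 40678/2975 31956/2975; 7142/425 31956/2975 35162/2975]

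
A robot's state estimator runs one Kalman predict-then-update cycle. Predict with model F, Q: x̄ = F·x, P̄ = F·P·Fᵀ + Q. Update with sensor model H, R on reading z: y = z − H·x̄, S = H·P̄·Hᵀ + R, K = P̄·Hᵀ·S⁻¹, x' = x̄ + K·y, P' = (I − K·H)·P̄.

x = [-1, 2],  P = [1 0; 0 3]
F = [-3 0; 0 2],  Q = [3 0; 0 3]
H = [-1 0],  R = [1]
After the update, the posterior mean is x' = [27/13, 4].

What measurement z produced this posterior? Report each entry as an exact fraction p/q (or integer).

z = [-2]

x̄ = F·x = [3, 4]
P̄ = F·P·Fᵀ + Q = [12 0; 0 15]
S = H·P̄·Hᵀ + R = [13]
K = P̄·Hᵀ·S⁻¹ = [-12/13; 0]
x' − x̄ = [-12/13, 0] = K·y
y = (KᵀK)⁻¹·Kᵀ·(x' − x̄) = [1]
z = y + H·x̄ = [1] + [-3] = [-2]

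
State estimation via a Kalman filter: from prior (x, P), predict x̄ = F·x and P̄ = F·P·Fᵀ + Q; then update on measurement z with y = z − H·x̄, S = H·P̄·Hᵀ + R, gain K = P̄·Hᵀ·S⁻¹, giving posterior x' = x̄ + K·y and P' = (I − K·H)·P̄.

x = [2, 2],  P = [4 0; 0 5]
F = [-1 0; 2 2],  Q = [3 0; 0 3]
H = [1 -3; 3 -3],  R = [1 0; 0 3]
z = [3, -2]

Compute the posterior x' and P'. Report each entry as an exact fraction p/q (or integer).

x' = [-6137/3101, -685/443]
P' = [2515/3101 178/443; 178/443 125/443]

x̄ = F·x = [-2, 8]
P̄ = F·P·Fᵀ + Q = [7 -8; -8 39]
y = z − H·x̄ = [29, 28]
S = H·P̄·Hᵀ + R = [407 468; 468 561]
K = P̄·Hᵀ·S⁻¹ = [-1223/3101 1269/3101; -197/443 53/443]
x' = x̄ + K·y = [-6137/3101, -685/443]
P' = (I − K·H)·P̄ = [2515/3101 178/443; 178/443 125/443]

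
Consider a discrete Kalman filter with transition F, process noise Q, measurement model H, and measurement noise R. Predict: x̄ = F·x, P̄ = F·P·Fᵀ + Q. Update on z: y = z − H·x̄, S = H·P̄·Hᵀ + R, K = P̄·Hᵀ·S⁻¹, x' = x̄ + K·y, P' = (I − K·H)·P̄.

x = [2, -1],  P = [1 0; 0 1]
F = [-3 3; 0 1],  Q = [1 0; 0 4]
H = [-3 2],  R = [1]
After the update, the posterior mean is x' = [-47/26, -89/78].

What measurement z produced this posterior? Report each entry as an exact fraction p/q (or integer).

z = [3]

x̄ = F·x = [-9, -1]
P̄ = F·P·Fᵀ + Q = [19 3; 3 5]
S = H·P̄·Hᵀ + R = [156]
K = P̄·Hᵀ·S⁻¹ = [-17/52; 1/156]
x' − x̄ = [187/26, -11/78] = K·y
y = (KᵀK)⁻¹·Kᵀ·(x' − x̄) = [-22]
z = y + H·x̄ = [-22] + [25] = [3]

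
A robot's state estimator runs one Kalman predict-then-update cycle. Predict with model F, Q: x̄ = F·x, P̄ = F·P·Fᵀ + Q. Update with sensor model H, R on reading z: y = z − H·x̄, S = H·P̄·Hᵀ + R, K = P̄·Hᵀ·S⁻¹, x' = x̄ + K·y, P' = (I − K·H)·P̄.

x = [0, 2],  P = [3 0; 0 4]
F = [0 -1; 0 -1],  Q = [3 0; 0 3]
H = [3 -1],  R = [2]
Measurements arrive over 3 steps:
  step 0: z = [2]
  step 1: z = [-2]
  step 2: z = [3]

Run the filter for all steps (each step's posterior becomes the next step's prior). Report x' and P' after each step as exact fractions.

step 0: x̄ = F·x = [-2, -2]
step 0: P̄ = F·P·Fᵀ + Q = [7 4; 4 7]
step 0: y = z − H·x̄ = [6]
step 0: S = H·P̄·Hᵀ + R = [48]
step 0: K = P̄·Hᵀ·S⁻¹ = [17/48; 5/48]
step 0: x' = x̄ + K·y = [1/8, -11/8]
step 0: P' = (I − K·H)·P̄ = [47/48 107/48; 107/48 311/48]
step 1: x̄ = F·x = [11/8, 11/8]
step 1: P̄ = F·P·Fᵀ + Q = [455/48 311/48; 311/48 455/48]
step 1: y = z − H·x̄ = [-19/4]
step 1: S = H·P̄·Hᵀ + R = [695/12]
step 1: K = P̄·Hᵀ·S⁻¹ = [527/1390; 239/1390]
step 1: x' = x̄ + K·y = [-296/695, 388/695]
step 1: P' = (I − K·H)·P̄ = [802/695 1879/695; 1879/695 5398/695]
step 2: x̄ = F·x = [-388/695, -388/695]
step 2: P̄ = F·P·Fᵀ + Q = [7483/695 5398/695; 5398/695 7483/695]
step 2: y = z − H·x̄ = [2861/695]
step 2: S = H·P̄·Hᵀ + R = [43832/695]
step 2: K = P̄·Hᵀ·S⁻¹ = [17051/43832; 8711/43832]
step 2: x' = x̄ + K·y = [45721/43832, 11389/43832]
step 2: P' = (I − K·H)·P̄ = [53609/43832 126725/43832; 126725/43832 362753/43832]

step 0: x' = [1/8, -11/8], P' = [47/48 107/48; 107/48 311/48]
step 1: x' = [-296/695, 388/695], P' = [802/695 1879/695; 1879/695 5398/695]
step 2: x' = [45721/43832, 11389/43832], P' = [53609/43832 126725/43832; 126725/43832 362753/43832]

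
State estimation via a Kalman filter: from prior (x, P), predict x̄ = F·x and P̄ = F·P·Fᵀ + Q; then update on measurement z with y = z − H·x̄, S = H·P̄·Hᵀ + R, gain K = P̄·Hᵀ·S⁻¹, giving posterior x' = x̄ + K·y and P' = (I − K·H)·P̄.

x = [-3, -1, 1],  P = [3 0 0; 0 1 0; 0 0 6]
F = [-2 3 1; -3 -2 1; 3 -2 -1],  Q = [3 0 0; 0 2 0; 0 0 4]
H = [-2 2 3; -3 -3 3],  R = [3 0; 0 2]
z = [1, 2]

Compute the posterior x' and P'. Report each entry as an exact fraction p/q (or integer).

x̄ = F·x = [4, 12, -8]
P̄ = F·P·Fᵀ + Q = [30 18 -30; 18 39 -29; -30 -29 41]
y = z − H·x̄ = [9, 74]
S = H·P̄·Hᵀ + R = [516 852; 852 2378]
K = P̄·Hᵀ·S⁻¹ = [-5977/41762 -984/20881; 18801/83524 -7899/41762; 2975/35796 575/5966]
x' = x̄ + K·y = [-32377/41762, 2445/83524, -1431/11932]
P' = (I − K·H)·P̄ = [55485/20881 -24993/41762 12095/5966; -24993/41762 27597/83524 -4703/11932; 12095/5966 -4703/11932 60761/35796]

x' = [-32377/41762, 2445/83524, -1431/11932]
P' = [55485/20881 -24993/41762 12095/5966; -24993/41762 27597/83524 -4703/11932; 12095/5966 -4703/11932 60761/35796]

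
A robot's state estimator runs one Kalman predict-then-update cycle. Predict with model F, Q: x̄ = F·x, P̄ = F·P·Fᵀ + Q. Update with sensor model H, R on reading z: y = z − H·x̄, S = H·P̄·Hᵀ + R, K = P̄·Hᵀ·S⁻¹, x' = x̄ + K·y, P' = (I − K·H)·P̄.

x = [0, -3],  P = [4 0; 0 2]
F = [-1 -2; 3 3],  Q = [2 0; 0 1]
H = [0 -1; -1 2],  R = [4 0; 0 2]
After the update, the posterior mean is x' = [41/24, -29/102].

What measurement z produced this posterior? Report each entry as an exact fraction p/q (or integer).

x̄ = F·x = [6, -9]
P̄ = F·P·Fᵀ + Q = [14 -24; -24 55]
S = H·P̄·Hᵀ + R = [59 -134; -134 332]
K = P̄·Hᵀ·S⁻¹ = [-5/24 -13/48; -19/102 67/204]
x' − x̄ = [-103/24, 889/102] = K·y
y = (KᵀK)⁻¹·Kᵀ·(x' − x̄) = [-8, 22]
z = y + H·x̄ = [-8, 22] + [9, -24] = [1, -2]

z = [1, -2]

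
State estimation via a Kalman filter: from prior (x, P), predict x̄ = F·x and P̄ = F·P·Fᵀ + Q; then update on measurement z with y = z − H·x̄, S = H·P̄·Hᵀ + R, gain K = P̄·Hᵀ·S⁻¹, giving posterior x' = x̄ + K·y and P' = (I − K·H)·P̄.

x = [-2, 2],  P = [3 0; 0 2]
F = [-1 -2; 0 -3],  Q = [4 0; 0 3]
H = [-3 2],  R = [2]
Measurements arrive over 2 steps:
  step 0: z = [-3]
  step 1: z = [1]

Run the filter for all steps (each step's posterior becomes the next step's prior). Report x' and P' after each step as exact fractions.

step 0: x' = [-31/11, -444/77], P' = [102/11 150/11; 150/11 1581/77]
step 1: x' = [14729/2569, 23196/2569], P' = [100405/2569 148266/2569; 148266/2569 220152/2569]

step 0: x̄ = F·x = [-2, -6]
step 0: P̄ = F·P·Fᵀ + Q = [15 12; 12 21]
step 0: y = z − H·x̄ = [3]
step 0: S = H·P̄·Hᵀ + R = [77]
step 0: K = P̄·Hᵀ·S⁻¹ = [-3/11; 6/77]
step 0: x' = x̄ + K·y = [-31/11, -444/77]
step 0: P' = (I − K·H)·P̄ = [102/11 150/11; 150/11 1581/77]
step 1: x̄ = F·x = [1105/77, 1332/77]
step 1: P̄ = F·P·Fᵀ + Q = [11546/77 12636/77; 12636/77 14460/77]
step 1: y = z − H·x̄ = [104/11]
step 1: S = H·P̄·Hᵀ + R = [1468/11]
step 1: K = P̄·Hᵀ·S⁻¹ = [-669/734; -321/367]
step 1: x' = x̄ + K·y = [14729/2569, 23196/2569]
step 1: P' = (I − K·H)·P̄ = [100405/2569 148266/2569; 148266/2569 220152/2569]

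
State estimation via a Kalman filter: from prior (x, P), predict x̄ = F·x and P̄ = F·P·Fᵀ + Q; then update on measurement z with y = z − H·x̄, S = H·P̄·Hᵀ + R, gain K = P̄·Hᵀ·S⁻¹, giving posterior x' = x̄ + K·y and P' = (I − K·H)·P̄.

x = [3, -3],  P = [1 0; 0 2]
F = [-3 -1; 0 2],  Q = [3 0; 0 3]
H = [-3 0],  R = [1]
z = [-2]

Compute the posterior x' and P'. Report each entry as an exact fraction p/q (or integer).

x̄ = F·x = [-6, -6]
P̄ = F·P·Fᵀ + Q = [14 -4; -4 11]
y = z − H·x̄ = [-20]
S = H·P̄·Hᵀ + R = [127]
K = P̄·Hᵀ·S⁻¹ = [-42/127; 12/127]
x' = x̄ + K·y = [78/127, -1002/127]
P' = (I − K·H)·P̄ = [14/127 -4/127; -4/127 1253/127]

x' = [78/127, -1002/127]
P' = [14/127 -4/127; -4/127 1253/127]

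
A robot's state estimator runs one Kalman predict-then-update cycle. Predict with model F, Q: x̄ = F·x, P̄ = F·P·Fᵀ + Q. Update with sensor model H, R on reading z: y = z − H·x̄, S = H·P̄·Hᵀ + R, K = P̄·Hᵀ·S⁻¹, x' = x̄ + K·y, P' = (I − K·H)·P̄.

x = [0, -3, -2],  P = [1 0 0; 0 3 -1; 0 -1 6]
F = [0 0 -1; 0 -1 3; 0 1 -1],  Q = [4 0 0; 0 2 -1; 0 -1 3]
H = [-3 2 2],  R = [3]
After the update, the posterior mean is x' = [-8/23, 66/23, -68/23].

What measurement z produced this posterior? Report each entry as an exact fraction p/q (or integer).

z = [1]

x̄ = F·x = [2, -3, -1]
P̄ = F·P·Fᵀ + Q = [10 -19 7; -19 65 -26; 7 -26 14]
S = H·P̄·Hᵀ + R = [345]
K = P̄·Hᵀ·S⁻¹ = [-18/115; 9/23; -3/23]
x' − x̄ = [-54/23, 135/23, -45/23] = K·y
y = (KᵀK)⁻¹·Kᵀ·(x' − x̄) = [15]
z = y + H·x̄ = [15] + [-14] = [1]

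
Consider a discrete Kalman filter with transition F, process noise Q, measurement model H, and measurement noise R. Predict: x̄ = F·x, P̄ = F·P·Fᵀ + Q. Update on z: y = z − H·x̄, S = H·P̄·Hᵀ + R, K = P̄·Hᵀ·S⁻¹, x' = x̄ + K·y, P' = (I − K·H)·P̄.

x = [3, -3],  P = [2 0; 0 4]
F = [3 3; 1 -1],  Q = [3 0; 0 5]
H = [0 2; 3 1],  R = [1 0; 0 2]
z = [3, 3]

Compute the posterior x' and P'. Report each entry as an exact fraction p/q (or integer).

x' = [10359/21854, 5001/3122]
P' = [5433/21854 -255/3122; -255/3122 109/446]

x̄ = F·x = [0, 6]
P̄ = F·P·Fᵀ + Q = [57 -6; -6 11]
y = z − H·x̄ = [-9, -3]
S = H·P̄·Hᵀ + R = [45 -14; -14 490]
K = P̄·Hᵀ·S⁻¹ = [-255/1561 7257/21854; 109/223 -1/3122]
x' = x̄ + K·y = [10359/21854, 5001/3122]
P' = (I − K·H)·P̄ = [5433/21854 -255/3122; -255/3122 109/446]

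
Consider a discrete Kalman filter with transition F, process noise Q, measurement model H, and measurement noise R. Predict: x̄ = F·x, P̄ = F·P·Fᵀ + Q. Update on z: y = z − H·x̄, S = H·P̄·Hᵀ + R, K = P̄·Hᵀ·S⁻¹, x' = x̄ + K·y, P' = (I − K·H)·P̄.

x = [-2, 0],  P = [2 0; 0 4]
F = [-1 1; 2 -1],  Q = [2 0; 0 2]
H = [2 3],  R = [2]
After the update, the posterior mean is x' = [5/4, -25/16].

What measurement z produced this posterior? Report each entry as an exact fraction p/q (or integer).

z = [-2]

x̄ = F·x = [2, -4]
P̄ = F·P·Fᵀ + Q = [8 -8; -8 14]
S = H·P̄·Hᵀ + R = [64]
K = P̄·Hᵀ·S⁻¹ = [-1/8; 13/32]
x' − x̄ = [-3/4, 39/16] = K·y
y = (KᵀK)⁻¹·Kᵀ·(x' − x̄) = [6]
z = y + H·x̄ = [6] + [-8] = [-2]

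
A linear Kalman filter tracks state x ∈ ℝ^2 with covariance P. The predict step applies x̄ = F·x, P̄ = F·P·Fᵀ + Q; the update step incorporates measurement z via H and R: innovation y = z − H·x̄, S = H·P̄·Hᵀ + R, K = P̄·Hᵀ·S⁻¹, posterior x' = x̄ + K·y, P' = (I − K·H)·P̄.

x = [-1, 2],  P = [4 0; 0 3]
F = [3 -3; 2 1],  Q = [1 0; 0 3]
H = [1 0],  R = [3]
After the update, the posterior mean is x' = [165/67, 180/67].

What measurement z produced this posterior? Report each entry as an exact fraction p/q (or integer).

x̄ = F·x = [-9, 0]
P̄ = F·P·Fᵀ + Q = [64 15; 15 22]
S = H·P̄·Hᵀ + R = [67]
K = P̄·Hᵀ·S⁻¹ = [64/67; 15/67]
x' − x̄ = [768/67, 180/67] = K·y
y = (KᵀK)⁻¹·Kᵀ·(x' − x̄) = [12]
z = y + H·x̄ = [12] + [-9] = [3]

z = [3]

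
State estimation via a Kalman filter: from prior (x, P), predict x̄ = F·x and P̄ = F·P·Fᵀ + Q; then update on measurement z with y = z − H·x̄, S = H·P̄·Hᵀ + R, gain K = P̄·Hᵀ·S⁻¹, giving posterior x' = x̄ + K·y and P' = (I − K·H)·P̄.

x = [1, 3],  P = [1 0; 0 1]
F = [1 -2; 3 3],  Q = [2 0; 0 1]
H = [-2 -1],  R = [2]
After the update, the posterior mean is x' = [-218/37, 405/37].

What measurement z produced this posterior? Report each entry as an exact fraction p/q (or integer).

x̄ = F·x = [-5, 12]
P̄ = F·P·Fᵀ + Q = [7 -3; -3 19]
S = H·P̄·Hᵀ + R = [37]
K = P̄·Hᵀ·S⁻¹ = [-11/37; -13/37]
x' − x̄ = [-33/37, -39/37] = K·y
y = (KᵀK)⁻¹·Kᵀ·(x' − x̄) = [3]
z = y + H·x̄ = [3] + [-2] = [1]

z = [1]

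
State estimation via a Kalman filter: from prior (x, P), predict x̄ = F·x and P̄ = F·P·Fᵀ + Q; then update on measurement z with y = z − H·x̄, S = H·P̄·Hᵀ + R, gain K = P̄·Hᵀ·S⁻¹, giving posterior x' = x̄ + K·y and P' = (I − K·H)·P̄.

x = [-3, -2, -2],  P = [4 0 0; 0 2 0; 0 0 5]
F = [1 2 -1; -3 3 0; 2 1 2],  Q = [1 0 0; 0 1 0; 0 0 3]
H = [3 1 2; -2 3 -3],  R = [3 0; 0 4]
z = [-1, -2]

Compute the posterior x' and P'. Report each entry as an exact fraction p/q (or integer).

x̄ = F·x = [-5, 3, -12]
P̄ = F·P·Fᵀ + Q = [18 0 2; 0 55 -18; 2 -18 41]
y = z − H·x̄ = [35, -57]
S = H·P̄·Hᵀ + R = [336 -269; -269 1288]
K = P̄·Hᵀ·S⁻¹ = [63406/360407 1490/360407; 83383/360407 78695/360407; 41471/360407 -41986/360407]
x' = x̄ + K·y = [332245/360407, -485989/360407, -480197/360407]
P' = (I − K·H)·P̄ = [2872358/360407 -1531024/360407 -3447916/360407; -1531024/360407 1003903/360407 1919659/360407; -3447916/360407 1919659/360407 4274251/360407]

x' = [332245/360407, -485989/360407, -480197/360407]
P' = [2872358/360407 -1531024/360407 -3447916/360407; -1531024/360407 1003903/360407 1919659/360407; -3447916/360407 1919659/360407 4274251/360407]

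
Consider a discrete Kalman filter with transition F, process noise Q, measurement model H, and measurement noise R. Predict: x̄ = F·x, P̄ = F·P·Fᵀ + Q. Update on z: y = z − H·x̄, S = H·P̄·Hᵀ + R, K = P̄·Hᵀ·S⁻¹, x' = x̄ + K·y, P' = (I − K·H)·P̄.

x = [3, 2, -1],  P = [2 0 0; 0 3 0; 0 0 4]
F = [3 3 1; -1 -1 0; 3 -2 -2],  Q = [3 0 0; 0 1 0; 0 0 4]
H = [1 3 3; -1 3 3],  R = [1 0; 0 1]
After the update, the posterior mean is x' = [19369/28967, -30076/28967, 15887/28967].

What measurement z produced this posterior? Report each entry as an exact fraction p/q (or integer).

z = [-1, -2]

x̄ = F·x = [14, -5, 7]
P̄ = F·P·Fᵀ + Q = [52 -15 -8; -15 6 0; -8 0 50]
S = H·P̄·Hᵀ + R = [419 452; 452 695]
K = P̄·Hᵀ·S⁻¹ = [42877/86901 -43015/86901; -4277/28967 4157/28967; 27274/86901 2018/86901]
x' − x̄ = [-386169/28967, 114759/28967, -186882/28967] = K·y
y = (KᵀK)⁻¹·Kᵀ·(x' − x̄) = [-21, 6]
z = y + H·x̄ = [-21, 6] + [20, -8] = [-1, -2]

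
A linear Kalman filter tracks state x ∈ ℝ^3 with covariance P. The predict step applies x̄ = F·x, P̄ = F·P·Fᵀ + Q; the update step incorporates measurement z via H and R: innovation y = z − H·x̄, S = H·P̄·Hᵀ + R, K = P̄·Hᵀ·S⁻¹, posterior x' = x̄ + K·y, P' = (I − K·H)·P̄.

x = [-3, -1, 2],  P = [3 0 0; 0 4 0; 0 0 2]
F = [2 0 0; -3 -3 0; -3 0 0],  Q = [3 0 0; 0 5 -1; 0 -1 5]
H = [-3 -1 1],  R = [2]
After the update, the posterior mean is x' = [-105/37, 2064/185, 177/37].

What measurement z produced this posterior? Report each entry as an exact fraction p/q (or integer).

z = [2]

x̄ = F·x = [-6, 12, 9]
P̄ = F·P·Fᵀ + Q = [15 -18 -18; -18 68 26; -18 26 32]
S = H·P̄·Hᵀ + R = [185]
K = P̄·Hᵀ·S⁻¹ = [-9/37; 12/185; 12/37]
x' − x̄ = [117/37, -156/185, -156/37] = K·y
y = (KᵀK)⁻¹·Kᵀ·(x' − x̄) = [-13]
z = y + H·x̄ = [-13] + [15] = [2]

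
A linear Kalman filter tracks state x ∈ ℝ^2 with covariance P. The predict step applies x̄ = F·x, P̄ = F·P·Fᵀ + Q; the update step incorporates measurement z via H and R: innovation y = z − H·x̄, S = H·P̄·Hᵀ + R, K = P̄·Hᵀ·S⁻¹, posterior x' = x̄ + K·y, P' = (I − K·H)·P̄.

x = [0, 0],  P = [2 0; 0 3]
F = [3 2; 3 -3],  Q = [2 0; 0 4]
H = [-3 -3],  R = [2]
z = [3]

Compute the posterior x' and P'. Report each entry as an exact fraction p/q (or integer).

x̄ = F·x = [0, 0]
P̄ = F·P·Fᵀ + Q = [32 0; 0 49]
y = z − H·x̄ = [3]
S = H·P̄·Hᵀ + R = [731]
K = P̄·Hᵀ·S⁻¹ = [-96/731; -147/731]
x' = x̄ + K·y = [-288/731, -441/731]
P' = (I − K·H)·P̄ = [14176/731 -14112/731; -14112/731 14210/731]

x' = [-288/731, -441/731]
P' = [14176/731 -14112/731; -14112/731 14210/731]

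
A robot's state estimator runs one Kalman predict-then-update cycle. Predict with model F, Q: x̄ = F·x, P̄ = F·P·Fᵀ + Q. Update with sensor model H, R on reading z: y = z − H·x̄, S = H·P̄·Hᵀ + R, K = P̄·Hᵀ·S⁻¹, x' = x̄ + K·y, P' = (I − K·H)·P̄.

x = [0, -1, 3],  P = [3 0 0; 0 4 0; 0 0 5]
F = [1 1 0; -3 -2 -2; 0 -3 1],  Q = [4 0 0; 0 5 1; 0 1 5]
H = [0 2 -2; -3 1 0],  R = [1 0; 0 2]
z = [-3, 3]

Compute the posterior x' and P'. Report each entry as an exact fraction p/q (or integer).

x' = [-65261/72831, 24638/72831, 12356/6621]
P' = [67541/72831 171643/72831 15418/6621; 171643/72831 566303/72831 50912/6621; 15418/6621 50912/6621 51991/6621]

x̄ = F·x = [-1, -4, 6]
P̄ = F·P·Fᵀ + Q = [11 -17 -12; -17 68 15; -12 15 46]
y = z − H·x̄ = [17, 4]
S = H·P̄·Hᵀ + R = [337 136; 136 271]
K = P̄·Hᵀ·S⁻¹ = [4090/72831 -15490/72831; 12542/72831 25687/72831; -2158/6621 2329/6621]
x' = x̄ + K·y = [-65261/72831, 24638/72831, 12356/6621]
P' = (I − K·H)·P̄ = [67541/72831 171643/72831 15418/6621; 171643/72831 566303/72831 50912/6621; 15418/6621 50912/6621 51991/6621]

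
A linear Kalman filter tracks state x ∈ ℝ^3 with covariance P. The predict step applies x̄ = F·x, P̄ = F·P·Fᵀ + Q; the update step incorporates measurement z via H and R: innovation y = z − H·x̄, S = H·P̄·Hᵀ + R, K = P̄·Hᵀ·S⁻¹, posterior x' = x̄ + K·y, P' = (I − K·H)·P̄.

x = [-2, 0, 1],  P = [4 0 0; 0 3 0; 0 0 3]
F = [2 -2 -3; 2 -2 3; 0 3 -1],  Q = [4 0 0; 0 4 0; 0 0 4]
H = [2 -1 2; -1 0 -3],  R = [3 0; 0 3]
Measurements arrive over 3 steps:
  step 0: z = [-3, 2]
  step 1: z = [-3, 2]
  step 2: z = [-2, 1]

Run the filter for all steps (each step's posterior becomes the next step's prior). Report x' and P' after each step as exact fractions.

step 0: x' = [-19715/4678, -18009/4678, 1741/2339], P' = [372099/18712 447585/18712 -16614/2339; 447585/18712 608811/18712 -18690/2339; -16614/2339 -18690/2339 13317/4678]
step 1: x' = [-22800472385/6597942271, -21085532655/6597942271, 2852466149/6597942271], P' = [47992227051/6597942271 42924191877/6597942271 -19617068703/6597942271; 42924191877/6597942271 55006859939/6597942271 -15226637801/6597942271; -19617068703/6597942271 -15226637801/6597942271 9855746588/6597942271]
step 2: x' = [-795811797843752/314275773589637, -814068125964524/314275773589637, 122348020748540/314275773589637], P' = [2171085136331127/314275773589637 1938287430408573/314275773589637 -884737971643794/314275773589637; 1938287430408573/314275773589637 2522060292722311/314275773589637 -679355113455226/314275773589637; -884737971643794/314275773589637 -679355113455226/314275773589637 447940397838775/314275773589637]

step 0: x̄ = F·x = [-7, -1, -1]
step 0: P̄ = F·P·Fᵀ + Q = [59 1 -9; 1 59 -27; -9 -27 34]
step 0: y = z − H·x̄ = [12, -8]
step 0: S = H·P̄·Hᵀ + R = [466 -330; -330 314]
step 0: K = P̄·Hᵀ·S⁻¹ = [10263/18712 8879/18712; -4227/18712 325/18712; -407/2339 -2241/4678]
step 0: x' = x̄ + K·y = [-19715/4678, -18009/4678, 1741/2339]
step 0: P' = (I − K·H)·P̄ = [372099/18712 447585/18712 -16614/2339; 447585/18712 608811/18712 -18690/2339; -16614/2339 -18690/2339 13317/4678]
step 1: x̄ = F·x = [-6929/2339, 3517/2339, -57509/4678]
step 1: P̄ = F·P·Fᵀ + Q = [174481/4678 -34113/4678 63114/2339; -34113/4678 274129/4678 -313257/2339; 63114/2339 -313257/2339 6504535/18712]
step 1: y = z − H·x̄ = [67867/2339, -177029/4678]
step 1: S = H·P̄·Hᵀ + R = [5571477/2339 -26058487/9356; -26058487/9356 62324347/18712]
step 1: K = P̄·Hᵀ·S⁻¹ = [4608708273/6597942271 3619659686/6597942271; 129416071/6597942271 918573842/6597942271; -1432002143/6597942271 -3316723687/6597942271]
step 1: x' = x̄ + K·y = [-22800472385/6597942271, -21085532655/6597942271, 2852466149/6597942271]
step 1: P' = (I − K·H)·P̄ = [47992227051/6597942271 42924191877/6597942271 -19617068703/6597942271; 42924191877/6597942271 55006859939/6597942271 -15226637801/6597942271; -19617068703/6597942271 -15226637801/6597942271 9855746588/6597942271]
step 2: x̄ = F·x = [-11987277907/6597942271, 5127518987/6597942271, -66109064114/6597942271]
step 2: P̄ = F·P·Fᵀ + Q = [236381472144/6597942271 -20098906348/6597942271 102891833405/6597942271; -20098906348/6597942271 131011130496/6597942271 -230322126541/6597942271; 102891833405/6597942271 -230322126541/6597942271 622669081929/6597942271]
step 2: y = z − H·x̄ = [148124318487/6597942271, -203716527978/6597942271]
step 2: S = H·P̄·Hᵀ + R = [5411825972397/6597942271 -5742977389073/6597942271; -5742977389073/6597942271 6477548036748/6597942271]
step 2: K = P̄·Hᵀ·S⁻¹ = [211468966322031/314275773589637 161042926200085/314275773589637; -1398552938539/314275773589637 33259303319035/314275773589637; -64746678051604/314275773589637 -153027740624177/314275773589637]
step 2: x' = x̄ + K·y = [-795811797843752/314275773589637, -814068125964524/314275773589637, 122348020748540/314275773589637]
step 2: P' = (I − K·H)·P̄ = [2171085136331127/314275773589637 1938287430408573/314275773589637 -884737971643794/314275773589637; 1938287430408573/314275773589637 2522060292722311/314275773589637 -679355113455226/314275773589637; -884737971643794/314275773589637 -679355113455226/314275773589637 447940397838775/314275773589637]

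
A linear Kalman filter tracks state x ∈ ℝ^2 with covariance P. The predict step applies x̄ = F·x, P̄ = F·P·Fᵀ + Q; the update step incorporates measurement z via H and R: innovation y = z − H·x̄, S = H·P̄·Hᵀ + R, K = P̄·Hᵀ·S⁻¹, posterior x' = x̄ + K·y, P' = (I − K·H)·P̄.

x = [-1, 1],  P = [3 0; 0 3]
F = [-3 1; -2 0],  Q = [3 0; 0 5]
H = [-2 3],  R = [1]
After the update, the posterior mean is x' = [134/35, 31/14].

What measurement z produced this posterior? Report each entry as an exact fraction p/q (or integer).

x̄ = F·x = [4, 2]
P̄ = F·P·Fᵀ + Q = [33 18; 18 17]
S = H·P̄·Hᵀ + R = [70]
K = P̄·Hᵀ·S⁻¹ = [-6/35; 3/14]
x' − x̄ = [-6/35, 3/14] = K·y
y = (KᵀK)⁻¹·Kᵀ·(x' − x̄) = [1]
z = y + H·x̄ = [1] + [-2] = [-1]

z = [-1]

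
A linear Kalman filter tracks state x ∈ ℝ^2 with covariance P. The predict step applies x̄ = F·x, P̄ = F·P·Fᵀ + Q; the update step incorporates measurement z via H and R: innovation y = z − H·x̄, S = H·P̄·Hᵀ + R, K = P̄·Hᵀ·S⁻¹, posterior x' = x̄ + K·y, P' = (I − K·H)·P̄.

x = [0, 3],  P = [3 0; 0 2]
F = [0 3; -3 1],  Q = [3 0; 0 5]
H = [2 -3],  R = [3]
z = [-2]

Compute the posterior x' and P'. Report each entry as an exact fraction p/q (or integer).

x̄ = F·x = [9, 3]
P̄ = F·P·Fᵀ + Q = [21 6; 6 34]
y = z − H·x̄ = [-11]
S = H·P̄·Hᵀ + R = [321]
K = P̄·Hᵀ·S⁻¹ = [8/107; -30/107]
x' = x̄ + K·y = [875/107, 651/107]
P' = (I − K·H)·P̄ = [2055/107 1362/107; 1362/107 938/107]

x' = [875/107, 651/107]
P' = [2055/107 1362/107; 1362/107 938/107]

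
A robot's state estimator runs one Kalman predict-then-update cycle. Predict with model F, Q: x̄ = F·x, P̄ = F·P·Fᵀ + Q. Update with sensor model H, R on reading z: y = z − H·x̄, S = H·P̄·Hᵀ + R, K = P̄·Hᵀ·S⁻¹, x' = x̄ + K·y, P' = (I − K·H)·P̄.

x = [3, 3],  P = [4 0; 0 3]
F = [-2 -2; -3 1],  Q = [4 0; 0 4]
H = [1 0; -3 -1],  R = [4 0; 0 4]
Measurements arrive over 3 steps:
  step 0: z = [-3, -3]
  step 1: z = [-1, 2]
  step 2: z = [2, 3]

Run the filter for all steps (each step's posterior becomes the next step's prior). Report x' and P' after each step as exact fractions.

step 0: x' = [-119/82, 537/82], P' = [590/369 -514/123; -514/123 594/41]
step 1: x' = [-57962/34559, 14217/4937], P' = [79340/34559 -30384/4937; -30384/4937 97992/4937]
step 2: x' = [-385206/1323239, -1301763/1323239], P' = [9925052/3969717 -9009384/1323239; -9009384/1323239 29028736/1323239]

step 0: x̄ = F·x = [-12, -6]
step 0: P̄ = F·P·Fᵀ + Q = [32 18; 18 43]
step 0: y = z − H·x̄ = [9, -45]
step 0: S = H·P̄·Hᵀ + R = [36 -114; -114 443]
step 0: K = P̄·Hᵀ·S⁻¹ = [295/738 -19/123; -257/246 -20/41]
step 0: x' = x̄ + K·y = [-119/82, 537/82]
step 0: P' = (I − K·H)·P̄ = [590/369 -514/123; -514/123 594/41]
step 1: x̄ = F·x = [-418/41, 447/41]
step 1: P̄ = F·P·Fᵀ + Q = [12884/369 -1480/41; -1480/41 2376/41]
step 1: y = z − H·x̄ = [377/41, -725/41]
step 1: S = H·P̄·Hᵀ + R = [14360/369 -8444/123; -8444/123 6544/41]
step 1: K = P̄·Hᵀ·S⁻¹ = [19835/34559 -6333/34559; -7596/4937 -1710/4937]
step 1: x' = x̄ + K·y = [-57962/34559, 14217/4937]
step 1: P' = (I − K·H)·P̄ = [79340/34559 -30384/4937; -30384/4937 97992/4937]
step 2: x̄ = F·x = [-83114/34559, 273405/34559]
step 2: P̄ = F·P·Fᵀ + Q = [1497868/34559 -1746600/34559; -1746600/34559 2814368/34559]
step 2: y = z − H·x̄ = [152232/34559, 127740/34559]
step 2: S = H·P̄·Hᵀ + R = [1636104/34559 -2747004/34559; -2747004/34559 5953816/34559]
step 2: K = P̄·Hᵀ·S⁻¹ = [2481263/3969717 -228917/1323239; -2252346/1323239 -500146/1323239]
step 2: x' = x̄ + K·y = [-385206/1323239, -1301763/1323239]
step 2: P' = (I − K·H)·P̄ = [9925052/3969717 -9009384/1323239; -9009384/1323239 29028736/1323239]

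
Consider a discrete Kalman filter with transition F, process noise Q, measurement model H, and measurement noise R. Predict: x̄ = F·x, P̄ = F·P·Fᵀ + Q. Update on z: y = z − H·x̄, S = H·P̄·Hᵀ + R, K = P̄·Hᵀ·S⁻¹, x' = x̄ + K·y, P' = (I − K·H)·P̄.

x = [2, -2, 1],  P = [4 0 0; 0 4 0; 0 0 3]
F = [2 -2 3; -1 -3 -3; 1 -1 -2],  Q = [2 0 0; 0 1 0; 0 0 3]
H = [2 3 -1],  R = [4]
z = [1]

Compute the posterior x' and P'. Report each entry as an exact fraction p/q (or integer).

x' = [4631/603, -943/201, 28/201]
P' = [28502/603 -6943/201 -1949/201; -6943/201 1852/67 858/67; -1949/201 858/67 1252/67]

x̄ = F·x = [11, 1, 2]
P̄ = F·P·Fᵀ + Q = [61 -11 -2; -11 68 26; -2 26 23]
y = z − H·x̄ = [-22]
S = H·P̄·Hᵀ + R = [603]
K = P̄·Hᵀ·S⁻¹ = [91/603; 52/201; 17/201]
x' = x̄ + K·y = [4631/603, -943/201, 28/201]
P' = (I − K·H)·P̄ = [28502/603 -6943/201 -1949/201; -6943/201 1852/67 858/67; -1949/201 858/67 1252/67]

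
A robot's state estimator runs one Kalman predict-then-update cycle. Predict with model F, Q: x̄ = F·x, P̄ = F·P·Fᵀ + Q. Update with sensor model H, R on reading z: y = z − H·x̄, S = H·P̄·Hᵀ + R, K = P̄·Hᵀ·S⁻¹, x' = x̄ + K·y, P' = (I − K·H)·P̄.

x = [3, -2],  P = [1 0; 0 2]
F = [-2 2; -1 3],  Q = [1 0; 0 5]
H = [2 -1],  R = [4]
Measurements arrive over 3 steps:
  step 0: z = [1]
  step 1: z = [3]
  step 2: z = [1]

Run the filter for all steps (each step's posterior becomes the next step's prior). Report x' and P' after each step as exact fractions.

step 0: x̄ = F·x = [-10, -9]
step 0: P̄ = F·P·Fᵀ + Q = [13 14; 14 24]
step 0: y = z − H·x̄ = [12]
step 0: S = H·P̄·Hᵀ + R = [24]
step 0: K = P̄·Hᵀ·S⁻¹ = [1/2; 1/6]
step 0: x' = x̄ + K·y = [-4, -7]
step 0: P' = (I − K·H)·P̄ = [7 12; 12 70/3]
step 1: x̄ = F·x = [-6, -17]
step 1: P̄ = F·P·Fᵀ + Q = [79/3 58; 58 150]
step 1: y = z − H·x̄ = [-2]
step 1: S = H·P̄·Hᵀ + R = [82/3]
step 1: K = P̄·Hᵀ·S⁻¹ = [-8/41; -51/41]
step 1: x' = x̄ + K·y = [-230/41, -595/41]
step 1: P' = (I − K·H)·P̄ = [1037/41 2106/41; 2106/41 4416/41]
step 2: x̄ = F·x = [-730/41, -1555/41]
step 2: P̄ = F·P·Fᵀ + Q = [5005/41 11722/41; 11722/41 28350/41]
step 2: y = z − H·x̄ = [-54/41]
step 2: S = H·P̄·Hᵀ + R = [1646/41]
step 2: K = P̄·Hᵀ·S⁻¹ = [-856/823; -2453/823]
step 2: x' = x̄ + K·y = [-13526/823, -27983/823]
step 2: P' = (I − K·H)·P̄ = [64723/823 132870/823; 132870/823 275552/823]

step 0: x' = [-4, -7], P' = [7 12; 12 70/3]
step 1: x' = [-230/41, -595/41], P' = [1037/41 2106/41; 2106/41 4416/41]
step 2: x' = [-13526/823, -27983/823], P' = [64723/823 132870/823; 132870/823 275552/823]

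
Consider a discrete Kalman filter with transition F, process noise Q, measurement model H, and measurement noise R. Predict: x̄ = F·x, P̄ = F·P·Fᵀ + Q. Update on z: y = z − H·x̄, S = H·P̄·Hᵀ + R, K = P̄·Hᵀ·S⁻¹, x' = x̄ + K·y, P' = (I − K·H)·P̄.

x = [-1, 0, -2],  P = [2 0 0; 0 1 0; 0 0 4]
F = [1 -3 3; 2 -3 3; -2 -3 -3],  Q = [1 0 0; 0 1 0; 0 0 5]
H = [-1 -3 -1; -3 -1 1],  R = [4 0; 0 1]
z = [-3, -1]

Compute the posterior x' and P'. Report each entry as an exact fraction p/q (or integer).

x̄ = F·x = [-7, -8, 8]
P̄ = F·P·Fᵀ + Q = [48 49 -31; 49 54 -35; -31 -35 58]
y = z − H·x̄ = [-26, -38]
S = H·P̄·Hᵀ + R = [618 746; 746 1095]
K = P̄·Hᵀ·S⁻¹ = [-6238/60097 -8044/60097; -8332/60097 -7276/60097; -26673/60097 28380/60097]
x' = x̄ + K·y = [47181/60097, 12344/60097, 95834/60097]
P' = (I − K·H)·P̄ = [59768/60097 -51519/60097 119741/60097; -51519/60097 61670/60097 -100163/60097; 119741/60097 -100163/60097 287440/60097]

x' = [47181/60097, 12344/60097, 95834/60097]
P' = [59768/60097 -51519/60097 119741/60097; -51519/60097 61670/60097 -100163/60097; 119741/60097 -100163/60097 287440/60097]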